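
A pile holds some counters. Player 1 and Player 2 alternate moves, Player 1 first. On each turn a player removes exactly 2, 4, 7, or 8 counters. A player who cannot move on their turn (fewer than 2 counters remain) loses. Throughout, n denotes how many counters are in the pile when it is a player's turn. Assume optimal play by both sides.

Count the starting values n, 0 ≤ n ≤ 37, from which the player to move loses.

11

Classify positions by backward induction: terminal positions (no move available) are L. From any other position, the mover wins iff some move reaches an L.
n=0: no move → L
n=1: no move → L
n=2: can move to 0, which is L ⇒ W
n=3: can move to 1, which is L ⇒ W
n=4: can move to 0, which is L ⇒ W
n=5: can move to 1, which is L ⇒ W
n=6: moves to 4(W), 2(W); every one is W ⇒ L
n=7: can move to 0, which is L ⇒ W
n=8: can move to 6, which is L ⇒ W
n=9: can move to 1, which is L ⇒ W
n=10: can move to 6, which is L ⇒ W
n=11: moves to 9(W), 7(W), 4(W), 3(W); every one is W ⇒ L
n=12: moves to 10(W), 8(W), 5(W), 4(W); every one is W ⇒ L
n=13: can move to 11, which is L ⇒ W
n=14: can move to 12, which is L ⇒ W
n=15: can move to 11, which is L ⇒ W
n=16: can move to 12, which is L ⇒ W
n=17: moves to 15(W), 13(W), 10(W), 9(W); every one is W ⇒ L
n=18: can move to 11, which is L ⇒ W
n=19: can move to 17, which is L ⇒ W
n=20: can move to 12, which is L ⇒ W
n=21: can move to 17, which is L ⇒ W
n=22: moves to 20(W), 18(W), 15(W), 14(W); every one is W ⇒ L
n=23: moves to 21(W), 19(W), 16(W), 15(W); every one is W ⇒ L
n=24: can move to 22, which is L ⇒ W
n=25: can move to 23, which is L ⇒ W
n=26: can move to 22, which is L ⇒ W
n=27: can move to 23, which is L ⇒ W
n=28: moves to 26(W), 24(W), 21(W), 20(W); every one is W ⇒ L
n=29: can move to 22, which is L ⇒ W
n=30: can move to 28, which is L ⇒ W
n=31: can move to 23, which is L ⇒ W
n=32: can move to 28, which is L ⇒ W
n=33: moves to 31(W), 29(W), 26(W), 25(W); every one is W ⇒ L
n=34: moves to 32(W), 30(W), 27(W), 26(W); every one is W ⇒ L
n=35: can move to 33, which is L ⇒ W
n=36: can move to 34, which is L ⇒ W
n=37: can move to 33, which is L ⇒ W
L entries with 0 ≤ n ≤ 37: n = 0, 1, 6, 11, 12, 17, 22, 23, 28, 33, 34; that makes 11.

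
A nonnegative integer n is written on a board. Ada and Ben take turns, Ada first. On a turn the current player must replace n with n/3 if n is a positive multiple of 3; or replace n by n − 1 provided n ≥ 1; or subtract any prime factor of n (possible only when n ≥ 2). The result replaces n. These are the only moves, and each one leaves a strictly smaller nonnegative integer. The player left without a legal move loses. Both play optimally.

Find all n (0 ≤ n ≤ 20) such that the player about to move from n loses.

0, 4, 8, 14, 18

Work bottom-up. With no move the player to move loses. Otherwise the position is W if at least one move leads to an L position for the opponent, and L if every move leads to a W.
n=0: no move → L
n=1: can move to 0, which is L ⇒ W
n=2: can move to 0, which is L ⇒ W
n=3: can move to 0, which is L ⇒ W
n=4: moves to 2(W), 3(W); every one is W ⇒ L
n=5: can move to 0, which is L ⇒ W
n=6: can move to 4, which is L ⇒ W
n=7: can move to 0, which is L ⇒ W
n=8: moves to 6(W), 7(W); every one is W ⇒ L
n=9: can move to 8, which is L ⇒ W
n=10: can move to 8, which is L ⇒ W
n=11: can move to 0, which is L ⇒ W
n=12: can move to 4, which is L ⇒ W
n=13: can move to 0, which is L ⇒ W
n=14: moves to 7(W), 12(W), 13(W); every one is W ⇒ L
n=15: can move to 14, which is L ⇒ W
n=16: can move to 14, which is L ⇒ W
n=17: can move to 0, which is L ⇒ W
n=18: moves to 6(W), 15(W), 16(W), 17(W); every one is W ⇒ L
n=19: can move to 0, which is L ⇒ W
n=20: can move to 18, which is L ⇒ W
Reading off the rows marked L gives the requested list; there are 5 such values of n.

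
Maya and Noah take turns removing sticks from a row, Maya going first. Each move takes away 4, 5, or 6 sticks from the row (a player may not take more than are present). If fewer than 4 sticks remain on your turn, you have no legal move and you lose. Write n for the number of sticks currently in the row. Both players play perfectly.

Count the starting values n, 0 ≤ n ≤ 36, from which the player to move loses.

Build the W/L table. Terminal = L. A non-terminal position is W if it has a move to some L; otherwise it is L.
n=0: no move → L
n=1: no move → L
n=2: no move → L
n=3: no move → L
n=4: →0(L), so W
n=5: →1(L), so W
n=6: →2(L), so W
n=7: →3(L), so W
n=8: →3(L), so W
n=9: →3(L), so W
n=10: →6(W), 5(W), 4(W) — all W, so L
n=11: →7(W), 6(W), 5(W) — all W, so L
n=12: →8(W), 7(W), 6(W) — all W, so L
n=13: →9(W), 8(W), 7(W) — all W, so L
n=14: →10(L), so W
n=15: →11(L), so W
n=16: →12(L), so W
n=17: →13(L), so W
n=18: →13(L), so W
n=19: →13(L), so W
n=20: →16(W), 15(W), 14(W) — all W, so L
n=21: →17(W), 16(W), 15(W) — all W, so L
n=22: →18(W), 17(W), 16(W) — all W, so L
n=23: →19(W), 18(W), 17(W) — all W, so L
n=24: →20(L), so W
n=25: →21(L), so W
n=26: →22(L), so W
n=27: →23(L), so W
n=28: →23(L), so W
n=29: →23(L), so W
n=30: →26(W), 25(W), 24(W) — all W, so L
n=31: →27(W), 26(W), 25(W) — all W, so L
n=32: →28(W), 27(W), 26(W) — all W, so L
n=33: →29(W), 28(W), 27(W) — all W, so L
n=34: →30(L), so W
n=35: →31(L), so W
n=36: →32(L), so W
L entries with 0 ≤ n ≤ 36: n = 0, 1, 2, 3, 10, 11, 12, 13, 20, 21, 22, 23, 30, 31, 32, 33; that makes 16.

16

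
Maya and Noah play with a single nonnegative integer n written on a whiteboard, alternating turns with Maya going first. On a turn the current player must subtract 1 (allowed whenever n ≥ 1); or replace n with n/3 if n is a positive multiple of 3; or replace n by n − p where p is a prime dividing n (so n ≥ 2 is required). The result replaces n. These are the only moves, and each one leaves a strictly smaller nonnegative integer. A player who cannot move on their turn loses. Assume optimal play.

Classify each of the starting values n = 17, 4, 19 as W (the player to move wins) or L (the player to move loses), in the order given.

Use the standard recursion: the mover loses at a terminal position; elsewhere, the mover wins exactly when some move hands the opponent an L position.
n=0: no move → L
n=1: can move to 0, which is L ⇒ W
n=2: can move to 0, which is L ⇒ W
n=3: can move to 0, which is L ⇒ W
n=4: moves to 2(W), 3(W); every one is W ⇒ L
n=5: can move to 0, which is L ⇒ W
n=6: can move to 4, which is L ⇒ W
n=7: can move to 0, which is L ⇒ W
n=8: moves to 6(W), 7(W); every one is W ⇒ L
n=9: can move to 8, which is L ⇒ W
n=10: can move to 8, which is L ⇒ W
n=11: can move to 0, which is L ⇒ W
n=12: can move to 4, which is L ⇒ W
n=13: can move to 0, which is L ⇒ W
n=14: moves to 7(W), 12(W), 13(W); every one is W ⇒ L
n=15: can move to 14, which is L ⇒ W
n=16: can move to 14, which is L ⇒ W
n=17: can move to 0, which is L ⇒ W
n=18: moves to 6(W), 15(W), 16(W), 17(W); every one is W ⇒ L
n=19: can move to 0, which is L ⇒ W

17: W, 4: L, 19: W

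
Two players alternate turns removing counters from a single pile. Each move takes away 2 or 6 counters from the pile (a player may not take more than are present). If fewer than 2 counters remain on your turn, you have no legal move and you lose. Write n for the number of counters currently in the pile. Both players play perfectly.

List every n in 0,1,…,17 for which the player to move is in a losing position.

Use the standard recursion: the mover loses at a terminal position; elsewhere, the mover wins exactly when some move hands the opponent an L position.
n=0: no move → L
n=1: no move → L
n=2: can move to 0, which is L ⇒ W
n=3: can move to 1, which is L ⇒ W
n=4: the only move is to 2(W), a W ⇒ L
n=5: the only move is to 3(W), a W ⇒ L
n=6: can move to 4, which is L ⇒ W
n=7: can move to 5, which is L ⇒ W
n=8: moves to 6(W), 2(W); every one is W ⇒ L
n=9: moves to 7(W), 3(W); every one is W ⇒ L
n=10: can move to 8, which is L ⇒ W
n=11: can move to 9, which is L ⇒ W
n=12: moves to 10(W), 6(W); every one is W ⇒ L
n=13: moves to 11(W), 7(W); every one is W ⇒ L
n=14: can move to 12, which is L ⇒ W
n=15: can move to 13, which is L ⇒ W
n=16: moves to 14(W), 10(W); every one is W ⇒ L
n=17: moves to 15(W), 11(W); every one is W ⇒ L
Reading off the rows marked L gives the requested list; there are 10 such values of n.

0, 1, 4, 5, 8, 9, 12, 13, 16, 17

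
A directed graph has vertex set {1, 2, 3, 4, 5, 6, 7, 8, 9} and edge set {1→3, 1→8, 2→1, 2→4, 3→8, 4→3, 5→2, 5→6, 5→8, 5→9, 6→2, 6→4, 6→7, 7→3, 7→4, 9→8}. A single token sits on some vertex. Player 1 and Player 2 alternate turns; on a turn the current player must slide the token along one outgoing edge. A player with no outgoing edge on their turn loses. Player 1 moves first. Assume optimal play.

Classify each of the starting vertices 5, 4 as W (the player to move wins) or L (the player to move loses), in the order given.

Classify positions by backward induction: terminal positions (no move available) are L. From any other position, the mover wins iff some move reaches an L.
Every edge goes from a vertex to one that appears earlier in the order 8, 3, 4, 1, 7, 9, 2, 6, 5, so processing vertices in that order labels each vertex after all of its successors.
8: no outgoing edge → L
3: W (go to 8, an L position)
4: L (sole option 3(W) is W)
1: W (go to 8, an L position)
7: W (go to 4, an L position)
9: W (go to 8, an L position)
2: W (go to 4, an L position)
6: W (go to 4, an L position)
5: W (go to 8, an L position)

5: W, 4: L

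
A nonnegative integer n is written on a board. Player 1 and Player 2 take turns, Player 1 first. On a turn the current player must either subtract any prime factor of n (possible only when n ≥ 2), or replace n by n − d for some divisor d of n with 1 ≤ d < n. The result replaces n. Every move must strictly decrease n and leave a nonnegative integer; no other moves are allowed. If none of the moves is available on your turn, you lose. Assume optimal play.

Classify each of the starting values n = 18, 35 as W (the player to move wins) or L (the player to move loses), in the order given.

Label each position W (a win for the player to move) or L (a loss). A position with no legal move is L; any other position is W exactly when some move reaches an L, and L when every move reaches a W.
n=0: no move → L
n=1: no move → L
n=2: W (go to 0, an L position)
n=3: W (go to 0, an L position)
n=4: L (options 2(W), 3(W) are all W)
n=5: W (go to 0, an L position)
n=6: W (go to 4, an L position)
n=7: W (go to 0, an L position)
n=8: W (go to 4, an L position)
n=9: L (options 6(W), 8(W) are all W)
n=10: W (go to 9, an L position)
n=11: W (go to 0, an L position)
n=12: W (go to 9, an L position)
n=13: W (go to 0, an L position)
n=14: L (options 7(W), 12(W), 13(W) are all W)
n=15: W (go to 14, an L position)
n=16: W (go to 14, an L position)
n=17: W (go to 0, an L position)
n=18: W (go to 9, an L position)
n=19: W (go to 0, an L position)
n=20: L (options 10(W), 15(W), 16(W), 18(W), 19(W) are all W)
n=21: W (go to 14, an L position)
n=22: W (go to 20, an L position)
n=23: W (go to 0, an L position)
n=24: W (go to 20, an L position)
n=25: W (go to 20, an L position)
n=26: L (options 13(W), 24(W), 25(W) are all W)
n=27: W (go to 26, an L position)
n=28: W (go to 14, an L position)
n=29: W (go to 0, an L position)
n=30: W (go to 20, an L position)
n=31: W (go to 0, an L position)
n=32: L (options 16(W), 24(W), 28(W), 30(W), 31(W) are all W)
n=33: W (go to 32, an L position)
n=34: W (go to 32, an L position)
n=35: L (options 28(W), 30(W), 34(W) are all W)

18: W, 35: L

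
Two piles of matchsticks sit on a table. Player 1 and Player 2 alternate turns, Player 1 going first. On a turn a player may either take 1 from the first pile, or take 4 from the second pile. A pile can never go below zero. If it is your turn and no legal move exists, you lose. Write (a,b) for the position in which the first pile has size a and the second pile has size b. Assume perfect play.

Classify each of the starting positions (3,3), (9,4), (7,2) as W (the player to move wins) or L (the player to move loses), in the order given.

Build the W/L table. Terminal = L. A non-terminal position is W if it has a move to some L; otherwise it is L.
No move ever increases a pile, so every position that can arise here has a ≤ 9 and b ≤ 4; it is enough to label the cells with 0 ≤ a ≤ 9 and 0 ≤ b ≤ 4.
Every move lowers a or b (never raises either), so fill the grid row by row in increasing a, and left to right within a row: each cell's successors are then already labelled.
      b=0  b=1  b=2  b=3  b=4
a=0:    L    L    L    L    W
a=1:    W    W    W    W    L
a=2:    L    L    L    L    W
a=3:    W    W    W    W    L
a=4:    L    L    L    L    W
a=5:    W    W    W    W    L
a=6:    L    L    L    L    W
a=7:    W    W    W    W    L
a=8:    L    L    L    L    W
a=9:    W    W    W    W    L
Cells with no legal move (terminal, hence L): (0,0), (0,1), (0,2), (0,3).
The remaining L cells, each justified by listing all of its moves:
(1,4): moves to (0,4)(W), (1,0)(W); every one is W ⇒ L
(2,0): the only move is to (1,0)(W), a W ⇒ L
(2,1): the only move is to (1,1)(W), a W ⇒ L
(2,2): the only move is to (1,2)(W), a W ⇒ L
(2,3): the only move is to (1,3)(W), a W ⇒ L
(3,4): moves to (2,4)(W), (3,0)(W); every one is W ⇒ L
(4,0): the only move is to (3,0)(W), a W ⇒ L
(4,1): the only move is to (3,1)(W), a W ⇒ L
(4,2): the only move is to (3,2)(W), a W ⇒ L
(4,3): the only move is to (3,3)(W), a W ⇒ L
(5,4): moves to (4,4)(W), (5,0)(W); every one is W ⇒ L
(6,0): the only move is to (5,0)(W), a W ⇒ L
(6,1): the only move is to (5,1)(W), a W ⇒ L
(6,2): the only move is to (5,2)(W), a W ⇒ L
(6,3): the only move is to (5,3)(W), a W ⇒ L
(7,4): moves to (6,4)(W), (7,0)(W); every one is W ⇒ L
(8,0): the only move is to (7,0)(W), a W ⇒ L
(8,1): the only move is to (7,1)(W), a W ⇒ L
(8,2): the only move is to (7,2)(W), a W ⇒ L
(8,3): the only move is to (7,3)(W), a W ⇒ L
(9,4): moves to (8,4)(W), (9,0)(W); every one is W ⇒ L
Every other cell has at least one move into one of the L cells above, so it is W.
(3,3): the move to (2,3) reaches an L cell, so W
(9,4): one of the L cells justified above, so L
(7,2): the move to (6,2) reaches an L cell, so W

(3,3): W, (9,4): L, (7,2): W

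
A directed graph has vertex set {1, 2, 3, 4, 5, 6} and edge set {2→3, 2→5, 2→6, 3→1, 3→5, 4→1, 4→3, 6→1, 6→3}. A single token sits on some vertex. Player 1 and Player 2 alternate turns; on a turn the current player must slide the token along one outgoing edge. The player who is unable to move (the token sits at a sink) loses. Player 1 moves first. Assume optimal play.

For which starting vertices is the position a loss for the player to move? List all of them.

Work bottom-up. With no move the player to move loses. Otherwise the position is W if at least one move leads to an L position for the opponent, and L if every move leads to a W.
Every edge goes from a vertex to one that appears earlier in the order 1, 5, 3, 4, 6, 2, so processing vertices in that order labels each vertex after all of its successors.
1: no outgoing edge → L
5: no outgoing edge → L
3: reaches L-position 5 → W
4: reaches L-position 1 → W
6: reaches L-position 1 → W
2: reaches L-position 5 → W
Reading off the rows marked L gives the requested list; there are 2 such vertices.

1, 5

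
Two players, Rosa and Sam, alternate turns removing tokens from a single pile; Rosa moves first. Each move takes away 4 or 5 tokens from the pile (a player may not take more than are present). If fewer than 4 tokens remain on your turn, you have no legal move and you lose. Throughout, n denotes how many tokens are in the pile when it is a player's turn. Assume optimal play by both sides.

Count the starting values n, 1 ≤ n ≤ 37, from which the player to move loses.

17

Label each position W (a win for the player to move) or L (a loss). A position with no legal move is L; any other position is W exactly when some move reaches an L, and L when every move reaches a W.
n=0: no move → L
n=1: no move → L
n=2: no move → L
n=3: no move → L
n=4: reaches L-position 0 → W
n=5: reaches L-position 1 → W
n=6: reaches L-position 2 → W
n=7: reaches L-position 3 → W
n=8: reaches L-position 3 → W
n=9: only reaches 5(W), 4(W), all W → L
n=10: only reaches 6(W), 5(W), all W → L
n=11: only reaches 7(W), 6(W), all W → L
n=12: only reaches 8(W), 7(W), all W → L
n=13: reaches L-position 9 → W
n=14: reaches L-position 10 → W
n=15: reaches L-position 11 → W
n=16: reaches L-position 12 → W
n=17: reaches L-position 12 → W
n=18: only reaches 14(W), 13(W), all W → L
n=19: only reaches 15(W), 14(W), all W → L
n=20: only reaches 16(W), 15(W), all W → L
n=21: only reaches 17(W), 16(W), all W → L
n=22: reaches L-position 18 → W
n=23: reaches L-position 19 → W
n=24: reaches L-position 20 → W
n=25: reaches L-position 21 → W
n=26: reaches L-position 21 → W
n=27: only reaches 23(W), 22(W), all W → L
n=28: only reaches 24(W), 23(W), all W → L
n=29: only reaches 25(W), 24(W), all W → L
n=30: only reaches 26(W), 25(W), all W → L
n=31: reaches L-position 27 → W
n=32: reaches L-position 28 → W
n=33: reaches L-position 29 → W
n=34: reaches L-position 30 → W
n=35: reaches L-position 30 → W
n=36: only reaches 32(W), 31(W), all W → L
n=37: only reaches 33(W), 32(W), all W → L
L entries with 1 ≤ n ≤ 37 (n=0 is outside the asked range and is not counted): n = 1, 2, 3, 9, 10, 11, 12, 18, 19, 20, 21, 27, 28, 29, 30, 36, 37; that makes 17.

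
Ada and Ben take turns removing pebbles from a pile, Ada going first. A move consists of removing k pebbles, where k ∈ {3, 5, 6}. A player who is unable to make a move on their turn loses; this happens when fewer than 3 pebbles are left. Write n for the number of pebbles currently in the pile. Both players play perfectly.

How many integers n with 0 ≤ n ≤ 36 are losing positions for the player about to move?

Build the W/L table. Terminal = L. A non-terminal position is W if it has a move to some L; otherwise it is L.
n=0: no move → L
n=1: no move → L
n=2: no move → L
n=3: reaches L-position 0 → W
n=4: reaches L-position 1 → W
n=5: reaches L-position 2 → W
n=6: reaches L-position 1 → W
n=7: reaches L-position 2 → W
n=8: reaches L-position 2 → W
n=9: only reaches 6(W), 4(W), 3(W), all W → L
n=10: only reaches 7(W), 5(W), 4(W), all W → L
n=11: only reaches 8(W), 6(W), 5(W), all W → L
n=12: reaches L-position 9 → W
n=13: reaches L-position 10 → W
n=14: reaches L-position 11 → W
n=15: reaches L-position 10 → W
n=16: reaches L-position 11 → W
n=17: reaches L-position 11 → W
n=18: only reaches 15(W), 13(W), 12(W), all W → L
n=19: only reaches 16(W), 14(W), 13(W), all W → L
n=20: only reaches 17(W), 15(W), 14(W), all W → L
n=21: reaches L-position 18 → W
n=22: reaches L-position 19 → W
n=23: reaches L-position 20 → W
n=24: reaches L-position 19 → W
n=25: reaches L-position 20 → W
n=26: reaches L-position 20 → W
n=27: only reaches 24(W), 22(W), 21(W), all W → L
n=28: only reaches 25(W), 23(W), 22(W), all W → L
n=29: only reaches 26(W), 24(W), 23(W), all W → L
n=30: reaches L-position 27 → W
n=31: reaches L-position 28 → W
n=32: reaches L-position 29 → W
n=33: reaches L-position 28 → W
n=34: reaches L-position 29 → W
n=35: reaches L-position 29 → W
n=36: only reaches 33(W), 31(W), 30(W), all W → L
L entries with 0 ≤ n ≤ 36: n = 0, 1, 2, 9, 10, 11, 18, 19, 20, 27, 28, 29, 36; that makes 13.

13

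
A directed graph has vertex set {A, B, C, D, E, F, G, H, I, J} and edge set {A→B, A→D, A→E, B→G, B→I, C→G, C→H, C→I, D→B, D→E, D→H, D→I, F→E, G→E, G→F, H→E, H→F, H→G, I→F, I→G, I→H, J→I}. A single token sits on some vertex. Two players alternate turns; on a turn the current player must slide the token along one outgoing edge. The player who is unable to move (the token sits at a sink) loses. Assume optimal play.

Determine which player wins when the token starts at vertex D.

Use the standard recursion: the mover loses at a terminal position; elsewhere, the mover wins exactly when some move hands the opponent an L position.
Every edge goes from a vertex to one that appears earlier in the order E, F, G, H, I, J, B, D, A, C, so processing vertices in that order labels each vertex after all of its successors.
E: no outgoing edge → L
F: →E(L), so W
G: →E(L), so W
H: →E(L), so W
I: →H(W), G(W), F(W) — all W, so L
J: →I(L), so W
B: →I(L), so W
D: →I(L), so W
A: →E(L), so W
C: →I(L), so W
The starting position D is W: the player to move should move to I, handing over an L position.

The first player wins.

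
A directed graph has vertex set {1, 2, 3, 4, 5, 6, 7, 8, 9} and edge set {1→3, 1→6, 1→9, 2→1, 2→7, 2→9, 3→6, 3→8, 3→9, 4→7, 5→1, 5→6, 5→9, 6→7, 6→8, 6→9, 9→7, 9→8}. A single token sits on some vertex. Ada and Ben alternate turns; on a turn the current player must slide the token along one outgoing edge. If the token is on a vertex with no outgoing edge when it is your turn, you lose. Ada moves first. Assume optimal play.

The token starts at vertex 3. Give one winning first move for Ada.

Work bottom-up. With no move the player to move loses. Otherwise the position is W if at least one move leads to an L position for the opponent, and L if every move leads to a W.
Every edge goes from a vertex to one that appears earlier in the order 7, 8, 9, 6, 3, 1, 2, 5, 4, so processing vertices in that order labels each vertex after all of its successors.
7: no outgoing edge → L
8: no outgoing edge → L
9: can move to 8, which is L ⇒ W
6: can move to 8, which is L ⇒ W
3: can move to 8, which is L ⇒ W
1: moves to 3(W), 6(W), 9(W); every one is W ⇒ L
2: can move to 1, which is L ⇒ W
5: can move to 1, which is L ⇒ W
4: can move to 7, which is L ⇒ W
From 3, the L positions reachable in one move are: 8.

Move to 8.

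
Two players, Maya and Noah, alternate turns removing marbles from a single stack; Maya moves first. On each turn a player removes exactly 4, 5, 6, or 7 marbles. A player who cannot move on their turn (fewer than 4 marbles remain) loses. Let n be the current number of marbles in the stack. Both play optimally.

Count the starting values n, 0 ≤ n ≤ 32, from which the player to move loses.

Label each position W (a win for the player to move) or L (a loss). A position with no legal move is L; any other position is W exactly when some move reaches an L, and L when every move reaches a W.
n=0: no move → L
n=1: no move → L
n=2: no move → L
n=3: no move → L
n=4: →0(L), so W
n=5: →1(L), so W
n=6: →2(L), so W
n=7: →3(L), so W
n=8: →3(L), so W
n=9: →3(L), so W
n=10: →3(L), so W
n=11: →7(W), 6(W), 5(W), 4(W) — all W, so L
n=12: →8(W), 7(W), 6(W), 5(W) — all W, so L
n=13: →9(W), 8(W), 7(W), 6(W) — all W, so L
n=14: →10(W), 9(W), 8(W), 7(W) — all W, so L
n=15: →11(L), so W
n=16: →12(L), so W
n=17: →13(L), so W
n=18: →14(L), so W
n=19: →14(L), so W
n=20: →14(L), so W
n=21: →14(L), so W
n=22: →18(W), 17(W), 16(W), 15(W) — all W, so L
n=23: →19(W), 18(W), 17(W), 16(W) — all W, so L
n=24: →20(W), 19(W), 18(W), 17(W) — all W, so L
n=25: →21(W), 20(W), 19(W), 18(W) — all W, so L
n=26: →22(L), so W
n=27: →23(L), so W
n=28: →24(L), so W
n=29: →25(L), so W
n=30: →25(L), so W
n=31: →25(L), so W
n=32: →25(L), so W
L entries with 0 ≤ n ≤ 32: n = 0, 1, 2, 3, 11, 12, 13, 14, 22, 23, 24, 25; that makes 12.

12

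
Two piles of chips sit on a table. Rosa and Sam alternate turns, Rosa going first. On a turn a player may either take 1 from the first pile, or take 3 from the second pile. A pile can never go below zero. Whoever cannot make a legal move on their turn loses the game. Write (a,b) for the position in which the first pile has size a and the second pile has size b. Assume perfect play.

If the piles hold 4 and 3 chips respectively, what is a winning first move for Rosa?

Work bottom-up. With no move the player to move loses. Otherwise the position is W if at least one move leads to an L position for the opponent, and L if every move leads to a W.
No move ever increases a pile, so every position that can arise here has a ≤ 4 and b ≤ 3; it is enough to label the cells with 0 ≤ a ≤ 4 and 0 ≤ b ≤ 3.
Every move lowers a or b (never raises either), so fill the grid row by row in increasing a, and left to right within a row: each cell's successors are then already labelled.
      b=0  b=1  b=2  b=3
a=0:    L    L    L    W
a=1:    W    W    W    L
a=2:    L    L    L    W
a=3:    W    W    W    L
a=4:    L    L    L    W
Cells with no legal move (terminal, hence L): (0,0), (0,1), (0,2).
The remaining L cells, each justified by listing all of its moves:
(1,3): only reaches (0,3)(W), (1,0)(W), all W → L
(2,0): only reaches (1,0)(W), which is W → L
(2,1): only reaches (1,1)(W), which is W → L
(2,2): only reaches (1,2)(W), which is W → L
(3,3): only reaches (2,3)(W), (3,0)(W), all W → L
(4,0): only reaches (3,0)(W), which is W → L
(4,1): only reaches (3,1)(W), which is W → L
(4,2): only reaches (3,2)(W), which is W → L
Every other cell has at least one move into one of the L cells above, so it is W.
From (4,3), the L positions reachable in one move are: (3,3), (4,0). Any move reaching one of these is winning.

Move to (3,3).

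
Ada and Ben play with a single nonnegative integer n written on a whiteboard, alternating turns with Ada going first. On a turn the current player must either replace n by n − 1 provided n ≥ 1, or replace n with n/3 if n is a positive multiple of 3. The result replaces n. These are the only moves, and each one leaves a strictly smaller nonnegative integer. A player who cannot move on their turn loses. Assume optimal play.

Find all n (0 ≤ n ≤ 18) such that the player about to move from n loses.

0, 2, 4, 7, 9, 11, 13, 15, 17

Compute win/loss labels from the base case upward. A position with no move is L. Any other position is W if it can reach an L in one move, else L.
n=0: no move → L
n=1: can move to 0, which is L ⇒ W
n=2: the only move is to 1(W), a W ⇒ L
n=3: can move to 2, which is L ⇒ W
n=4: the only move is to 3(W), a W ⇒ L
n=5: can move to 4, which is L ⇒ W
n=6: can move to 2, which is L ⇒ W
n=7: the only move is to 6(W), a W ⇒ L
n=8: can move to 7, which is L ⇒ W
n=9: moves to 3(W), 8(W); every one is W ⇒ L
n=10: can move to 9, which is L ⇒ W
n=11: the only move is to 10(W), a W ⇒ L
n=12: can move to 4, which is L ⇒ W
n=13: the only move is to 12(W), a W ⇒ L
n=14: can move to 13, which is L ⇒ W
n=15: moves to 5(W), 14(W); every one is W ⇒ L
n=16: can move to 15, which is L ⇒ W
n=17: the only move is to 16(W), a W ⇒ L
n=18: can move to 17, which is L ⇒ W
Reading off the rows marked L gives the requested list; there are 9 such values of n.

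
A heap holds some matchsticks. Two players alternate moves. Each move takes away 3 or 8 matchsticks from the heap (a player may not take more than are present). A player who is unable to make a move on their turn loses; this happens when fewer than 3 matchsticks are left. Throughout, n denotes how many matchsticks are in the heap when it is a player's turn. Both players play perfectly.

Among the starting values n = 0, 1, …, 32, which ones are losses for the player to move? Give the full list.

Work bottom-up. With no move the player to move loses. Otherwise the position is W if at least one move leads to an L position for the opponent, and L if every move leads to a W.
n=0: no move → L
n=1: no move → L
n=2: no move → L
n=3: can move to 0, which is L ⇒ W
n=4: can move to 1, which is L ⇒ W
n=5: can move to 2, which is L ⇒ W
n=6: the only move is to 3(W), a W ⇒ L
n=7: the only move is to 4(W), a W ⇒ L
n=8: can move to 0, which is L ⇒ W
n=9: can move to 6, which is L ⇒ W
n=10: can move to 7, which is L ⇒ W
n=11: moves to 8(W), 3(W); every one is W ⇒ L
n=12: moves to 9(W), 4(W); every one is W ⇒ L
n=13: moves to 10(W), 5(W); every one is W ⇒ L
n=14: can move to 11, which is L ⇒ W
n=15: can move to 12, which is L ⇒ W
n=16: can move to 13, which is L ⇒ W
n=17: moves to 14(W), 9(W); every one is W ⇒ L
n=18: moves to 15(W), 10(W); every one is W ⇒ L
n=19: can move to 11, which is L ⇒ W
n=20: can move to 17, which is L ⇒ W
n=21: can move to 18, which is L ⇒ W
n=22: moves to 19(W), 14(W); every one is W ⇒ L
n=23: moves to 20(W), 15(W); every one is W ⇒ L
n=24: moves to 21(W), 16(W); every one is W ⇒ L
n=25: can move to 22, which is L ⇒ W
n=26: can move to 23, which is L ⇒ W
n=27: can move to 24, which is L ⇒ W
n=28: moves to 25(W), 20(W); every one is W ⇒ L
n=29: moves to 26(W), 21(W); every one is W ⇒ L
n=30: can move to 22, which is L ⇒ W
n=31: can move to 28, which is L ⇒ W
n=32: can move to 29, which is L ⇒ W
The losing starting values of n are exactly the entries labelled L in this table (15 of them).

0, 1, 2, 6, 7, 11, 12, 13, 17, 18, 22, 23, 24, 28, 29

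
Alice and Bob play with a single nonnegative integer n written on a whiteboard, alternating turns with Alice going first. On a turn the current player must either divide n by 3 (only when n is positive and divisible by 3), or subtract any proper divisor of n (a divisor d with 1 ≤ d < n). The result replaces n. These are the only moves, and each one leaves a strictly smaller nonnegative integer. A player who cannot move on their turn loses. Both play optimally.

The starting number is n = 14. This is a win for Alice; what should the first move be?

Positions with no move are L. A position that does have a move is losing for the player to move precisely when every available move leads to a winning position for the opponent. Fill in the labels:
n=0: no move → L
n=1: no move → L
n=2: W (go to 1, an L position)
n=3: W (go to 1, an L position)
n=4: L (options 2(W), 3(W) are all W)
n=5: W (go to 4, an L position)
n=6: W (go to 4, an L position)
n=7: L (sole option 6(W) is W)
n=8: W (go to 4, an L position)
n=9: L (options 3(W), 6(W), 8(W) are all W)
n=10: W (go to 9, an L position)
n=11: L (sole option 10(W) is W)
n=12: W (go to 4, an L position)
n=13: L (sole option 12(W) is W)
n=14: W (go to 7, an L position)
From 14, the L positions reachable in one move are: 7, 13. Any move reaching one of these is winning.

Move to 7.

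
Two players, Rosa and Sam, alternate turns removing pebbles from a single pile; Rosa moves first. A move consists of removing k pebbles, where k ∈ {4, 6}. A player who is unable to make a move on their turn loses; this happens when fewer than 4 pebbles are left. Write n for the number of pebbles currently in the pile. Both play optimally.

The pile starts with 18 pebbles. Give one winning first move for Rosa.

Compute win/loss labels from the base case upward. A position with no move is L. Any other position is W if it can reach an L in one move, else L.
n=0: no move → L
n=1: no move → L
n=2: no move → L
n=3: no move → L
n=4: →0(L), so W
n=5: →1(L), so W
n=6: →2(L), so W
n=7: →3(L), so W
n=8: →2(L), so W
n=9: →3(L), so W
n=10: →6(W), 4(W) — all W, so L
n=11: →7(W), 5(W) — all W, so L
n=12: →8(W), 6(W) — all W, so L
n=13: →9(W), 7(W) — all W, so L
n=14: →10(L), so W
n=15: →11(L), so W
n=16: →12(L), so W
n=17: →13(L), so W
n=18: →12(L), so W
From 18, the L positions reachable in one move are: 12.

Remove 6, leaving 12.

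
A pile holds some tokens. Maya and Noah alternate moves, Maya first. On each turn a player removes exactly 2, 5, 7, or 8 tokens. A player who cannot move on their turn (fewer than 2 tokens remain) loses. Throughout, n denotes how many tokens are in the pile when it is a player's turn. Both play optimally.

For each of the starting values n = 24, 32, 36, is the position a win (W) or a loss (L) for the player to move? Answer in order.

Classify positions by backward induction: terminal positions (no move available) are L. From any other position, the mover wins iff some move reaches an L.
n=0: no move → L
n=1: no move → L
n=2: reaches L-position 0 → W
n=3: reaches L-position 1 → W
n=4: only reaches 2(W), which is W → L
n=5: reaches L-position 0 → W
n=6: reaches L-position 4 → W
n=7: reaches L-position 0 → W
n=8: reaches L-position 1 → W
n=9: reaches L-position 4 → W
n=10: only reaches 8(W), 5(W), 3(W), 2(W), all W → L
n=11: reaches L-position 4 → W
n=12: reaches L-position 10 → W
n=13: only reaches 11(W), 8(W), 6(W), 5(W), all W → L
n=14: only reaches 12(W), 9(W), 7(W), 6(W), all W → L
n=15: reaches L-position 13 → W
n=16: reaches L-position 14 → W
n=17: reaches L-position 10 → W
n=18: reaches L-position 13 → W
n=19: reaches L-position 14 → W
n=20: reaches L-position 13 → W
n=21: reaches L-position 14 → W
n=22: reaches L-position 14 → W
n=23: only reaches 21(W), 18(W), 16(W), 15(W), all W → L
n=24: only reaches 22(W), 19(W), 17(W), 16(W), all W → L
n=25: reaches L-position 23 → W
n=26: reaches L-position 24 → W
n=27: only reaches 25(W), 22(W), 20(W), 19(W), all W → L
n=28: reaches L-position 23 → W
n=29: reaches L-position 27 → W
n=30: reaches L-position 23 → W
n=31: reaches L-position 24 → W
n=32: reaches L-position 27 → W
n=33: only reaches 31(W), 28(W), 26(W), 25(W), all W → L
n=34: reaches L-position 27 → W
n=35: reaches L-position 33 → W
n=36: only reaches 34(W), 31(W), 29(W), 28(W), all W → L

24: L, 32: W, 36: L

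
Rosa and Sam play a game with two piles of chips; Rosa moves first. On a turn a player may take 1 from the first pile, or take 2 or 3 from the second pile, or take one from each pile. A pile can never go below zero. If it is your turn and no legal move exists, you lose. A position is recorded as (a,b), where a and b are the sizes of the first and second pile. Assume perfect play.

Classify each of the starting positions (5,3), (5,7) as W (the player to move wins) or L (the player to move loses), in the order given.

(5,3): L, (5,7): W

Classify positions by backward induction: terminal positions (no move available) are L. From any other position, the mover wins iff some move reaches an L.
No move ever increases a pile, so every position that can arise here has a ≤ 5 and b ≤ 7; it is enough to label the cells with 0 ≤ a ≤ 5 and 0 ≤ b ≤ 7.
Every move lowers a or b (never raises either), so fill the grid row by row in increasing a, and left to right within a row: each cell's successors are then already labelled.
      b=0  b=1  b=2  b=3  b=4  b=5  b=6  b=7
a=0:    L    L    W    W    W    L    L    W
a=1:    W    W    W    L    L    W    W    W
a=2:    L    L    W    W    W    W    L    L
a=3:    W    W    W    L    L    W    W    W
a=4:    L    L    W    W    W    W    L    L
a=5:    W    W    W    L    L    W    W    W
Cells with no legal move (terminal, hence L): (0,0), (0,1).
The remaining L cells, each justified by listing all of its moves:
(0,5): only reaches (0,3)(W), (0,2)(W), all W → L
(0,6): only reaches (0,4)(W), (0,3)(W), all W → L
(1,3): only reaches (0,3)(W), (1,1)(W), (1,0)(W), (0,2)(W), all W → L
(1,4): only reaches (0,4)(W), (1,2)(W), (1,1)(W), (0,3)(W), all W → L
(2,0): only reaches (1,0)(W), which is W → L
(2,1): only reaches (1,1)(W), (1,0)(W), all W → L
(2,6): only reaches (1,6)(W), (2,4)(W), (2,3)(W), (1,5)(W), all W → L
(2,7): only reaches (1,7)(W), (2,5)(W), (2,4)(W), (1,6)(W), all W → L
(3,3): only reaches (2,3)(W), (3,1)(W), (3,0)(W), (2,2)(W), all W → L
(3,4): only reaches (2,4)(W), (3,2)(W), (3,1)(W), (2,3)(W), all W → L
(4,0): only reaches (3,0)(W), which is W → L
(4,1): only reaches (3,1)(W), (3,0)(W), all W → L
(4,6): only reaches (3,6)(W), (4,4)(W), (4,3)(W), (3,5)(W), all W → L
(4,7): only reaches (3,7)(W), (4,5)(W), (4,4)(W), (3,6)(W), all W → L
(5,3): only reaches (4,3)(W), (5,1)(W), (5,0)(W), (4,2)(W), all W → L
(5,4): only reaches (4,4)(W), (5,2)(W), (5,1)(W), (4,3)(W), all W → L
Every other cell has at least one move into one of the L cells above, so it is W.
(5,3): one of the L cells justified above, so L
(5,7): the move to (4,7) reaches an L cell, so W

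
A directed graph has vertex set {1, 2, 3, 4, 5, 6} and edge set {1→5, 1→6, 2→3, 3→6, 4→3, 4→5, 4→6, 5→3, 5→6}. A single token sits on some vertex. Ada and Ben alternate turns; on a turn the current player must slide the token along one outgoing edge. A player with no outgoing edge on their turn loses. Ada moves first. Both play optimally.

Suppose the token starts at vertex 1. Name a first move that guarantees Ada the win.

Positions with no move are L. A position that does have a move is losing for the player to move precisely when every available move leads to a winning position for the opponent. Fill in the labels:
Every edge goes from a vertex to one that appears earlier in the order 6, 3, 5, 4, 2, 1, so processing vertices in that order labels each vertex after all of its successors.
6: no outgoing edge → L
3: W (go to 6, an L position)
5: W (go to 6, an L position)
4: W (go to 6, an L position)
2: L (sole option 3(W) is W)
1: W (go to 6, an L position)
From 1, the L positions reachable in one move are: 6.

Move to 6.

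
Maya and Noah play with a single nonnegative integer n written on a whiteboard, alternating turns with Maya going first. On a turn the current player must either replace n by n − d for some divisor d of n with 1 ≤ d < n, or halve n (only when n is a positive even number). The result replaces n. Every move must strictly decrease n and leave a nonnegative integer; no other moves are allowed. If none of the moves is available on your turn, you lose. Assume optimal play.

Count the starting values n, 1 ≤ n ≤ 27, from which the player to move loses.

Classify positions by backward induction: terminal positions (no move available) are L. From any other position, the mover wins iff some move reaches an L.
n=0: no move → L
n=1: no move → L
n=2: →1(L), so W
n=3: →2(W) only, which is W, so L
n=4: →3(L), so W
n=5: →4(W) only, which is W, so L
n=6: →3(L), so W
n=7: →6(W) only, which is W, so L
n=8: →7(L), so W
n=9: →6(W), 8(W) — all W, so L
n=10: →5(L), so W
n=11: →10(W) only, which is W, so L
n=12: →9(L), so W
n=13: →12(W) only, which is W, so L
n=14: →7(L), so W
n=15: →10(W), 12(W), 14(W) — all W, so L
n=16: →15(L), so W
n=17: →16(W) only, which is W, so L
n=18: →9(L), so W
n=19: →18(W) only, which is W, so L
n=20: →15(L), so W
n=21: →14(W), 18(W), 20(W) — all W, so L
n=22: →11(L), so W
n=23: →22(W) only, which is W, so L
n=24: →21(L), so W
n=25: →20(W), 24(W) — all W, so L
n=26: →13(L), so W
n=27: →18(W), 24(W), 26(W) — all W, so L
L entries with 1 ≤ n ≤ 27 (n=0 is outside the asked range and is not counted): n = 1, 3, 5, 7, 9, 11, 13, 15, 17, 19, 21, 23, 25, 27; that makes 14.

14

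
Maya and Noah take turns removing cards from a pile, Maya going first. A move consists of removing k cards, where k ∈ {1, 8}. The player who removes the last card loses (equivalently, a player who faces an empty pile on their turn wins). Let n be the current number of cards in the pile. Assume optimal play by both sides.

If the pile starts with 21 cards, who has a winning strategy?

Noah wins.

Compute win/loss labels from the base case upward. A position with no move is W. Any other position is W if it can reach an L in one move, else L.
n=0: no move; the opponent has just taken the last card and therefore loses → W
n=1: the only move is to 0(W), a W ⇒ L
n=2: can move to 1, which is L ⇒ W
n=3: the only move is to 2(W), a W ⇒ L
n=4: can move to 3, which is L ⇒ W
n=5: the only move is to 4(W), a W ⇒ L
n=6: can move to 5, which is L ⇒ W
n=7: the only move is to 6(W), a W ⇒ L
n=8: can move to 7, which is L ⇒ W
n=9: can move to 1, which is L ⇒ W
n=10: moves to 9(W), 2(W); every one is W ⇒ L
n=11: can move to 10, which is L ⇒ W
n=12: moves to 11(W), 4(W); every one is W ⇒ L
n=13: can move to 12, which is L ⇒ W
n=14: moves to 13(W), 6(W); every one is W ⇒ L
n=15: can move to 14, which is L ⇒ W
n=16: moves to 15(W), 8(W); every one is W ⇒ L
n=17: can move to 16, which is L ⇒ W
n=18: can move to 10, which is L ⇒ W
n=19: moves to 18(W), 11(W); every one is W ⇒ L
n=20: can move to 19, which is L ⇒ W
n=21: moves to 20(W), 13(W); every one is W ⇒ L
The starting position 21 is L: whatever Maya does, the opponent receives a W position.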